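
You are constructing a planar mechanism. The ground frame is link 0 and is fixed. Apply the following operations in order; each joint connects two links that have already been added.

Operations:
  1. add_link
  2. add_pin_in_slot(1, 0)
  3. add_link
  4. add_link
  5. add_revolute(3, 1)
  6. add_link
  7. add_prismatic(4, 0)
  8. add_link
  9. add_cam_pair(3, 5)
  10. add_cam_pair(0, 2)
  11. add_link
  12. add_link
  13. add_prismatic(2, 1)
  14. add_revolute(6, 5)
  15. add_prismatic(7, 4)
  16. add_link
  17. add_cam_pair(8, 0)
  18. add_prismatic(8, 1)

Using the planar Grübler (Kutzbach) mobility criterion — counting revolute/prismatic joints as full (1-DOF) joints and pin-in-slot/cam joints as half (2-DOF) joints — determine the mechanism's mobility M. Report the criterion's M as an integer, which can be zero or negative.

M = 8

(L,J1,J2)=(1,0,0); link0 fixed
link1: (2,0,0)
PS 1-0 [J2]: (2,0,1)
link2: (3,0,1)
link3: (4,0,1)
R 3-1 [J1]: (4,1,1)
link4: (5,1,1)
P 4-0 [J1]: (5,2,1)
link5: (6,2,1)
C 3-5 [J2]: (6,2,2)
C 0-2 [J2]: (6,2,3)
link6: (7,2,3)
link7: (8,2,3)
P 2-1 [J1]: (8,3,3)
R 6-5 [J1]: (8,4,3)
P 7-4 [J1]: (8,5,3)
link8: (9,5,3)
C 8-0 [J2]: (9,5,4)
P 8-1 [J1]: (9,6,4)
Grübler: 3·8 − 2·6 − 4 = 8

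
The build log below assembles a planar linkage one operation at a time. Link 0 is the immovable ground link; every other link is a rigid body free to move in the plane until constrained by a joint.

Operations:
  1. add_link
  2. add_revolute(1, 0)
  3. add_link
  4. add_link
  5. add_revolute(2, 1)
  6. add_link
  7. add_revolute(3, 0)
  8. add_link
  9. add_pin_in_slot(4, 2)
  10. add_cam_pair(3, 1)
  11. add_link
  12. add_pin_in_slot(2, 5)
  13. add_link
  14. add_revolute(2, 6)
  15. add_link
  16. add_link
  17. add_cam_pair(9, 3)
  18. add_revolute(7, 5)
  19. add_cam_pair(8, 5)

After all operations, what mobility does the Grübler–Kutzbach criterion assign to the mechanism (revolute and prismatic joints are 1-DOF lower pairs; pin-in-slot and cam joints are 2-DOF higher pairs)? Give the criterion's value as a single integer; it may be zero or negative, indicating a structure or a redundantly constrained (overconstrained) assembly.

L=1 J1=0 J2=0
add link → L=2 J1=0 J2=0
R@1,0 dof=1 J1 → L=2 J1=1 J2=0
add link → L=3 J1=1 J2=0
add link → L=4 J1=1 J2=0
R@2,1 dof=1 J1 → L=4 J1=2 J2=0
add link → L=5 J1=2 J2=0
R@3,0 dof=1 J1 → L=5 J1=3 J2=0
add link → L=6 J1=3 J2=0
PS@4,2 dof=2 J2 → L=6 J1=3 J2=1
C@3,1 dof=2 J2 → L=6 J1=3 J2=2
add link → L=7 J1=3 J2=2
PS@2,5 dof=2 J2 → L=7 J1=3 J2=3
add link → L=8 J1=3 J2=3
R@2,6 dof=1 J1 → L=8 J1=4 J2=3
add link → L=9 J1=4 J2=3
add link → L=10 J1=4 J2=3
C@9,3 dof=2 J2 → L=10 J1=4 J2=4
R@7,5 dof=1 J1 → L=10 J1=5 J2=4
C@8,5 dof=2 J2 → L=10 J1=5 J2=5
M=3(L−1)−2J1−J2=3·9−2·5−5=12

M = 12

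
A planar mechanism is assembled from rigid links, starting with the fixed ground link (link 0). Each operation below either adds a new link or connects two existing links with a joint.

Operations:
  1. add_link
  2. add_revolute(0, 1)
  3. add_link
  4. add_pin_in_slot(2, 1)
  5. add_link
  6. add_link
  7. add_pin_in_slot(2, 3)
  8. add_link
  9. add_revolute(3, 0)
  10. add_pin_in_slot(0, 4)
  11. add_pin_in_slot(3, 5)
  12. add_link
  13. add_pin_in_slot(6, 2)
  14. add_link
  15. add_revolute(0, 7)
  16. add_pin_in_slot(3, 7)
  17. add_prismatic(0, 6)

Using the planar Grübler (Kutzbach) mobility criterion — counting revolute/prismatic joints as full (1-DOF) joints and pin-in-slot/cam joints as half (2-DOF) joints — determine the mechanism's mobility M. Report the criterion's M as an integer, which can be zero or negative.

M = 7

L=1 J1=0 J2=0
add link → L=2 J1=0 J2=0
R@0,1 dof=1 J1 → L=2 J1=1 J2=0
add link → L=3 J1=1 J2=0
PS@2,1 dof=2 J2 → L=3 J1=1 J2=1
add link → L=4 J1=1 J2=1
add link → L=5 J1=1 J2=1
PS@2,3 dof=2 J2 → L=5 J1=1 J2=2
add link → L=6 J1=1 J2=2
R@3,0 dof=1 J1 → L=6 J1=2 J2=2
PS@0,4 dof=2 J2 → L=6 J1=2 J2=3
PS@3,5 dof=2 J2 → L=6 J1=2 J2=4
add link → L=7 J1=2 J2=4
PS@6,2 dof=2 J2 → L=7 J1=2 J2=5
add link → L=8 J1=2 J2=5
R@0,7 dof=1 J1 → L=8 J1=3 J2=5
PS@3,7 dof=2 J2 → L=8 J1=3 J2=6
P@0,6 dof=1 J1 → L=8 J1=4 J2=6
M=3(L−1)−2J1−J2=3·7−2·4−6=7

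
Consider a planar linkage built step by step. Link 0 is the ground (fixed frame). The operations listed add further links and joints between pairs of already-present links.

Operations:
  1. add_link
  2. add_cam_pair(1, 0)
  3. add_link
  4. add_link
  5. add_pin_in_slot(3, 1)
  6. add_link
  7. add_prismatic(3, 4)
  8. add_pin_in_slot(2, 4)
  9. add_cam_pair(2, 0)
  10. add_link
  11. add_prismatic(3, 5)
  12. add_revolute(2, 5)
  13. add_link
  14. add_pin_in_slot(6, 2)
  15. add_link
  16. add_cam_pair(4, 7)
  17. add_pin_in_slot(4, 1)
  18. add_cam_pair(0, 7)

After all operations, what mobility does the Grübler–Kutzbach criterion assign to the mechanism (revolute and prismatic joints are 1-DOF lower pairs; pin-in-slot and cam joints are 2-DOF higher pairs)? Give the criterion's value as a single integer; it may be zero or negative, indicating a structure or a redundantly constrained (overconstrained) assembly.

M = 7

L=1 J1=0 J2=0
add link → L=2 J1=0 J2=0
C@1,0 dof=2 J2 → L=2 J1=0 J2=1
add link → L=3 J1=0 J2=1
add link → L=4 J1=0 J2=1
PS@3,1 dof=2 J2 → L=4 J1=0 J2=2
add link → L=5 J1=0 J2=2
P@3,4 dof=1 J1 → L=5 J1=1 J2=2
PS@2,4 dof=2 J2 → L=5 J1=1 J2=3
C@2,0 dof=2 J2 → L=5 J1=1 J2=4
add link → L=6 J1=1 J2=4
P@3,5 dof=1 J1 → L=6 J1=2 J2=4
R@2,5 dof=1 J1 → L=6 J1=3 J2=4
add link → L=7 J1=3 J2=4
PS@6,2 dof=2 J2 → L=7 J1=3 J2=5
add link → L=8 J1=3 J2=5
C@4,7 dof=2 J2 → L=8 J1=3 J2=6
PS@4,1 dof=2 J2 → L=8 J1=3 J2=7
C@0,7 dof=2 J2 → L=8 J1=3 J2=8
M=3(L−1)−2J1−J2=3·7−2·3−8=7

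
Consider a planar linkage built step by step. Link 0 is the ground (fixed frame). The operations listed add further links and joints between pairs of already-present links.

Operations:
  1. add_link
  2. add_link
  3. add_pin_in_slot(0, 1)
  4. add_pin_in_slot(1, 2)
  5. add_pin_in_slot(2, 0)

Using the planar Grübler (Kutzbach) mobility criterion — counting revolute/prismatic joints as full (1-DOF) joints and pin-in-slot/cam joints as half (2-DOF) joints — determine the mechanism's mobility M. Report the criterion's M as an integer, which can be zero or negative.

ground; <1,0,0>
#1 <2,0,0>
#2 <3,0,0>
PS:0↔1 J2 <3,0,1>
PS:1↔2 J2 <3,0,2>
PS:2↔0 J2 <3,0,3>
3×2 − 2×0 − 1×3 = 3

M = 3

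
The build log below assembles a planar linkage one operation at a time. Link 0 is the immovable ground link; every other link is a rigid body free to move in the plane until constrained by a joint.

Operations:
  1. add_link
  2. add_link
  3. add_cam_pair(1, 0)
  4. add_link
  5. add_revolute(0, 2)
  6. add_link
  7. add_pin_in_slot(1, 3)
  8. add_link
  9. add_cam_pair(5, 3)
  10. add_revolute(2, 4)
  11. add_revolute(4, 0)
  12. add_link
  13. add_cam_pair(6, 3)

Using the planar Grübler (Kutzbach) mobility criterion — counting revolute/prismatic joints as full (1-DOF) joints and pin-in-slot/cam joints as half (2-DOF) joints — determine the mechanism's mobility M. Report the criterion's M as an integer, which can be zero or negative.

M = 8

[1;0;0] (link 0 is ground)
L+ [2;0;0]
L+ [3;0;0]
C(1,0)∈J2 [3;0;1]
L+ [4;0;1]
R(0,2)∈J1 [4;1;1]
L+ [5;1;1]
PS(1,3)∈J2 [5;1;2]
L+ [6;1;2]
C(5,3)∈J2 [6;1;3]
R(2,4)∈J1 [6;2;3]
R(4,0)∈J1 [6;3;3]
L+ [7;3;3]
C(6,3)∈J2 [7;3;4]
mobility = 18 − 6 − 4 = 8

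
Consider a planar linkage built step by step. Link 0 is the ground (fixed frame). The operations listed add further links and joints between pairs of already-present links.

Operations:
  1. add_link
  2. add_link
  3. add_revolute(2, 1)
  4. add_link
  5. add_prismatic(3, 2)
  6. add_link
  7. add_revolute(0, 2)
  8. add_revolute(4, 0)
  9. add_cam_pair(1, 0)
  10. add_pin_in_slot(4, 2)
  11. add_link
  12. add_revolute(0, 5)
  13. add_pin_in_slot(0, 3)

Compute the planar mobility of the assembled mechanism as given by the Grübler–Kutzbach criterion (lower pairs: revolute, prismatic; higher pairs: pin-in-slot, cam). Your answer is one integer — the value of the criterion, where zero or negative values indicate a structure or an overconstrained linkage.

link 0 = ground. State L|J1|J2 = 1|0|0
+link1  2|0|0
+link2  3|0|0
R(2,1) f=1→J1  3|1|0
+link3  4|1|0
P(3,2) f=1→J1  4|2|0
+link4  5|2|0
R(0,2) f=1→J1  5|3|0
R(4,0) f=1→J1  5|4|0
C(1,0) f=2→J2  5|4|1
PS(4,2) f=2→J2  5|4|2
+link5  6|4|2
R(0,5) f=1→J1  6|5|2
PS(0,3) f=2→J2  6|5|3
M = 3(6−1)−2·5−3 = 15−10−3 = 2

M = 2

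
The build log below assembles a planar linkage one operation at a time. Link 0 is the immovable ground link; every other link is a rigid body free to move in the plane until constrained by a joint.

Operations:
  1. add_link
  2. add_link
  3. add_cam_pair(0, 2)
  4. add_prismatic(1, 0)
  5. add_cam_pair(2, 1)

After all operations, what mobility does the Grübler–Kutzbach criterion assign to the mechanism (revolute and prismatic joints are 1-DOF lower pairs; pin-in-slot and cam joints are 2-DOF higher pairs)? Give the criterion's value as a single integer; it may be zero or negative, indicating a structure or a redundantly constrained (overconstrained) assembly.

[1;0;0] (link 0 is ground)
L+ [2;0;0]
L+ [3;0;0]
C(0,2)∈J2 [3;0;1]
P(1,0)∈J1 [3;1;1]
C(2,1)∈J2 [3;1;2]
mobility = 6 − 2 − 2 = 2

M = 2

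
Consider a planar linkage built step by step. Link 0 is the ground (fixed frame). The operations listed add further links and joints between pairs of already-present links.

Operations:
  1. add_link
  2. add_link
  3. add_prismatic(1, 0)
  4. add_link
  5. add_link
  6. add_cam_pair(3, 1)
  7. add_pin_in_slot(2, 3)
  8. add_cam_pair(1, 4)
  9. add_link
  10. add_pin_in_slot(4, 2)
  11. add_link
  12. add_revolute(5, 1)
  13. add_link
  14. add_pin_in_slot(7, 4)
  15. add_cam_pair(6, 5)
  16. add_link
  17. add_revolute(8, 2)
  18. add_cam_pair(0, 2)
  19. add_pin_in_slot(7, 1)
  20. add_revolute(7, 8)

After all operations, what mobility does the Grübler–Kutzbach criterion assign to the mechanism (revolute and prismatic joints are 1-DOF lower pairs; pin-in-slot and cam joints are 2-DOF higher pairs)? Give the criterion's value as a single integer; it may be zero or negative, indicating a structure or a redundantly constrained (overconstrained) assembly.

[1;0;0] (link 0 is ground)
L+ [2;0;0]
L+ [3;0;0]
P(1,0)∈J1 [3;1;0]
L+ [4;1;0]
L+ [5;1;0]
C(3,1)∈J2 [5;1;1]
PS(2,3)∈J2 [5;1;2]
C(1,4)∈J2 [5;1;3]
L+ [6;1;3]
PS(4,2)∈J2 [6;1;4]
L+ [7;1;4]
R(5,1)∈J1 [7;2;4]
L+ [8;2;4]
PS(7,4)∈J2 [8;2;5]
C(6,5)∈J2 [8;2;6]
L+ [9;2;6]
R(8,2)∈J1 [9;3;6]
C(0,2)∈J2 [9;3;7]
PS(7,1)∈J2 [9;3;8]
R(7,8)∈J1 [9;4;8]
mobility = 24 − 8 − 8 = 8

M = 8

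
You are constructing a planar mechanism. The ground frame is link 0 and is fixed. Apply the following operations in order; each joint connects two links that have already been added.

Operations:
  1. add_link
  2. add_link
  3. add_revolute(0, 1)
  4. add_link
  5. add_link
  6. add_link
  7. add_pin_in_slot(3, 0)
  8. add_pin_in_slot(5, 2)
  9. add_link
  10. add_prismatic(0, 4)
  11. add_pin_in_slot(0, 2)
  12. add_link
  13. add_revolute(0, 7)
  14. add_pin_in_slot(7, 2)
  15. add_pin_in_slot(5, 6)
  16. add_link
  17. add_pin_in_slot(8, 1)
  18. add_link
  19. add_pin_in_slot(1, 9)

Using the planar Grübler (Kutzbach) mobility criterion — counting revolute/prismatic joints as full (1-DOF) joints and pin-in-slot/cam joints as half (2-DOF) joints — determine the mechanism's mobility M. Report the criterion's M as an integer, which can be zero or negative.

L=1 J1=0 J2=0
add link → L=2 J1=0 J2=0
add link → L=3 J1=0 J2=0
R@0,1 dof=1 J1 → L=3 J1=1 J2=0
add link → L=4 J1=1 J2=0
add link → L=5 J1=1 J2=0
add link → L=6 J1=1 J2=0
PS@3,0 dof=2 J2 → L=6 J1=1 J2=1
PS@5,2 dof=2 J2 → L=6 J1=1 J2=2
add link → L=7 J1=1 J2=2
P@0,4 dof=1 J1 → L=7 J1=2 J2=2
PS@0,2 dof=2 J2 → L=7 J1=2 J2=3
add link → L=8 J1=2 J2=3
R@0,7 dof=1 J1 → L=8 J1=3 J2=3
PS@7,2 dof=2 J2 → L=8 J1=3 J2=4
PS@5,6 dof=2 J2 → L=8 J1=3 J2=5
add link → L=9 J1=3 J2=5
PS@8,1 dof=2 J2 → L=9 J1=3 J2=6
add link → L=10 J1=3 J2=6
PS@1,9 dof=2 J2 → L=10 J1=3 J2=7
M=3(L−1)−2J1−J2=3·9−2·3−7=14

M = 14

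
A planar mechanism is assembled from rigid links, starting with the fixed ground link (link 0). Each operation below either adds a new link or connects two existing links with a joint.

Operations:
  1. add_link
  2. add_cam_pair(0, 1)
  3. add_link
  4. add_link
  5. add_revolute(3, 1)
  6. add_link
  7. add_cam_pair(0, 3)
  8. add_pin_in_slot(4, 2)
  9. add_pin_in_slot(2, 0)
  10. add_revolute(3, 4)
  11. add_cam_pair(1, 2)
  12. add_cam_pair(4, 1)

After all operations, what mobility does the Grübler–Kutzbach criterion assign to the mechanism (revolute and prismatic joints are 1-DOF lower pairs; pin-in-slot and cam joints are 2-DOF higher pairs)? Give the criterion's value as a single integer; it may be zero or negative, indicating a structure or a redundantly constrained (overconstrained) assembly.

ground; <1,0,0>
#1 <2,0,0>
C:0↔1 J2 <2,0,1>
#2 <3,0,1>
#3 <4,0,1>
R:3↔1 J1 <4,1,1>
#4 <5,1,1>
C:0↔3 J2 <5,1,2>
PS:4↔2 J2 <5,1,3>
PS:2↔0 J2 <5,1,4>
R:3↔4 J1 <5,2,4>
C:1↔2 J2 <5,2,5>
C:4↔1 J2 <5,2,6>
3×4 − 2×2 − 1×6 = 2

M = 2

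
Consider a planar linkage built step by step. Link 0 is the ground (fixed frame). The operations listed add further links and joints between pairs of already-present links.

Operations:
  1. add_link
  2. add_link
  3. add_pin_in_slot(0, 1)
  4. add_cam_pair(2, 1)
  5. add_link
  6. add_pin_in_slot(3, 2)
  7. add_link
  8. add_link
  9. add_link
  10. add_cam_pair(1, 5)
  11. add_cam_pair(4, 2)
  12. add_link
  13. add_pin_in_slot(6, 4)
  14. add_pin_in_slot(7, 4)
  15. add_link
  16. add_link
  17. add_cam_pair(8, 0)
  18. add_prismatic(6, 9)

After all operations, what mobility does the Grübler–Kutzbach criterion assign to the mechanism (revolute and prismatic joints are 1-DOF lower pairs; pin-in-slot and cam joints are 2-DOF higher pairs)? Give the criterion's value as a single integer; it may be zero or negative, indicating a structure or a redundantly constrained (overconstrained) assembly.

[1;0;0] (link 0 is ground)
L+ [2;0;0]
L+ [3;0;0]
PS(0,1)∈J2 [3;0;1]
C(2,1)∈J2 [3;0;2]
L+ [4;0;2]
PS(3,2)∈J2 [4;0;3]
L+ [5;0;3]
L+ [6;0;3]
L+ [7;0;3]
C(1,5)∈J2 [7;0;4]
C(4,2)∈J2 [7;0;5]
L+ [8;0;5]
PS(6,4)∈J2 [8;0;6]
PS(7,4)∈J2 [8;0;7]
L+ [9;0;7]
L+ [10;0;7]
C(8,0)∈J2 [10;0;8]
P(6,9)∈J1 [10;1;8]
mobility = 27 − 2 − 8 = 17

M = 17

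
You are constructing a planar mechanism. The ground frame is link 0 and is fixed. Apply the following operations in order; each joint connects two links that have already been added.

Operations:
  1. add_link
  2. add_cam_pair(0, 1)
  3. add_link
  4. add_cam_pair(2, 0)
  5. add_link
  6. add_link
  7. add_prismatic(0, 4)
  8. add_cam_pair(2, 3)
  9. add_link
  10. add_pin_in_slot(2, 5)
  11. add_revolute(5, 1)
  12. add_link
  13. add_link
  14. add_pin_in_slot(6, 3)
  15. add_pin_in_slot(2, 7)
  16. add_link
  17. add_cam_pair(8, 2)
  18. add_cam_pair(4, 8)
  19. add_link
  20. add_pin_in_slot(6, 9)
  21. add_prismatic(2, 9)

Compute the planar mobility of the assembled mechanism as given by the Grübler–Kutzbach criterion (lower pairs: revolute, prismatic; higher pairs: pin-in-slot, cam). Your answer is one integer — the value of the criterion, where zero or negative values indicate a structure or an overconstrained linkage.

(L,J1,J2)=(1,0,0); link0 fixed
link1: (2,0,0)
C 0-1 [J2]: (2,0,1)
link2: (3,0,1)
C 2-0 [J2]: (3,0,2)
link3: (4,0,2)
link4: (5,0,2)
P 0-4 [J1]: (5,1,2)
C 2-3 [J2]: (5,1,3)
link5: (6,1,3)
PS 2-5 [J2]: (6,1,4)
R 5-1 [J1]: (6,2,4)
link6: (7,2,4)
link7: (8,2,4)
PS 6-3 [J2]: (8,2,5)
PS 2-7 [J2]: (8,2,6)
link8: (9,2,6)
C 8-2 [J2]: (9,2,7)
C 4-8 [J2]: (9,2,8)
link9: (10,2,8)
PS 6-9 [J2]: (10,2,9)
P 2-9 [J1]: (10,3,9)
Grübler: 3·9 − 2·3 − 9 = 12

M = 12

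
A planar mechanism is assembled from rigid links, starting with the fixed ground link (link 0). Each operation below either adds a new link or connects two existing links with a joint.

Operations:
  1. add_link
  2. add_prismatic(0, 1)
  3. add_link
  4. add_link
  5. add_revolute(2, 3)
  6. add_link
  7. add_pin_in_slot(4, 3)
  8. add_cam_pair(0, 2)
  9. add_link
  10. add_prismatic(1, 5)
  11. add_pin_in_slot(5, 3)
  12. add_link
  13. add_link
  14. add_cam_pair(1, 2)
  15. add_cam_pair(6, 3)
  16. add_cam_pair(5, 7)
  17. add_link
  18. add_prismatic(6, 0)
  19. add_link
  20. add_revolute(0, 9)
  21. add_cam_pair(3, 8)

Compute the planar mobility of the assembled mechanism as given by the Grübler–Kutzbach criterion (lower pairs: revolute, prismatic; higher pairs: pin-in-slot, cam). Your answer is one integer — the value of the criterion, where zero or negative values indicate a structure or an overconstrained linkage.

(L,J1,J2)=(1,0,0); link0 fixed
link1: (2,0,0)
P 0-1 [J1]: (2,1,0)
link2: (3,1,0)
link3: (4,1,0)
R 2-3 [J1]: (4,2,0)
link4: (5,2,0)
PS 4-3 [J2]: (5,2,1)
C 0-2 [J2]: (5,2,2)
link5: (6,2,2)
P 1-5 [J1]: (6,3,2)
PS 5-3 [J2]: (6,3,3)
link6: (7,3,3)
link7: (8,3,3)
C 1-2 [J2]: (8,3,4)
C 6-3 [J2]: (8,3,5)
C 5-7 [J2]: (8,3,6)
link8: (9,3,6)
P 6-0 [J1]: (9,4,6)
link9: (10,4,6)
R 0-9 [J1]: (10,5,6)
C 3-8 [J2]: (10,5,7)
Grübler: 3·9 − 2·5 − 7 = 10

M = 10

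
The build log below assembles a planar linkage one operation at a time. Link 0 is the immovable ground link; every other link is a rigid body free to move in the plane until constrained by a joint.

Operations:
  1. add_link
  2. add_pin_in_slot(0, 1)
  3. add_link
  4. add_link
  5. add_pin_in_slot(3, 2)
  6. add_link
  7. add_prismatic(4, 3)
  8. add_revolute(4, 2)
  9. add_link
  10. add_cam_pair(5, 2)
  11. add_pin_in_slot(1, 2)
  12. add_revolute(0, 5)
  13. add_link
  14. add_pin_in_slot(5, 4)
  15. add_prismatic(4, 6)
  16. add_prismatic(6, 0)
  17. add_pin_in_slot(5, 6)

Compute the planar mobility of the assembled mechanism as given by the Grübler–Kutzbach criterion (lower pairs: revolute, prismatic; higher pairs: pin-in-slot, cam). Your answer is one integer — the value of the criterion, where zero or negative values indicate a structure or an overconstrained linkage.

link 0 = ground. State L|J1|J2 = 1|0|0
+link1  2|0|0
PS(0,1) f=2→J2  2|0|1
+link2  3|0|1
+link3  4|0|1
PS(3,2) f=2→J2  4|0|2
+link4  5|0|2
P(4,3) f=1→J1  5|1|2
R(4,2) f=1→J1  5|2|2
+link5  6|2|2
C(5,2) f=2→J2  6|2|3
PS(1,2) f=2→J2  6|2|4
R(0,5) f=1→J1  6|3|4
+link6  7|3|4
PS(5,4) f=2→J2  7|3|5
P(4,6) f=1→J1  7|4|5
P(6,0) f=1→J1  7|5|5
PS(5,6) f=2→J2  7|5|6
M = 3(7−1)−2·5−6 = 18−10−6 = 2

M = 2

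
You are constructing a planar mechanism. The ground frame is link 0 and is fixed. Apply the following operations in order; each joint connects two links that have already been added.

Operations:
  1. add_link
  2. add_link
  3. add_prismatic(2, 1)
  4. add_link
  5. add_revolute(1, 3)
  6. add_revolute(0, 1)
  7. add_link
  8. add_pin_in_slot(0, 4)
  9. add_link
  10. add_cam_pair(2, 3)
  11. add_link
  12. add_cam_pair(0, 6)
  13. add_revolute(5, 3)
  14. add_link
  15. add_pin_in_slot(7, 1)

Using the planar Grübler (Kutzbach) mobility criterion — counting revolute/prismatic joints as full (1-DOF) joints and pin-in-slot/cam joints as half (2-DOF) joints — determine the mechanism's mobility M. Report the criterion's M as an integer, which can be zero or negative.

ground; <1,0,0>
#1 <2,0,0>
#2 <3,0,0>
P:2↔1 J1 <3,1,0>
#3 <4,1,0>
R:1↔3 J1 <4,2,0>
R:0↔1 J1 <4,3,0>
#4 <5,3,0>
PS:0↔4 J2 <5,3,1>
#5 <6,3,1>
C:2↔3 J2 <6,3,2>
#6 <7,3,2>
C:0↔6 J2 <7,3,3>
R:5↔3 J1 <7,4,3>
#7 <8,4,3>
PS:7↔1 J2 <8,4,4>
3×7 − 2×4 − 1×4 = 9

M = 9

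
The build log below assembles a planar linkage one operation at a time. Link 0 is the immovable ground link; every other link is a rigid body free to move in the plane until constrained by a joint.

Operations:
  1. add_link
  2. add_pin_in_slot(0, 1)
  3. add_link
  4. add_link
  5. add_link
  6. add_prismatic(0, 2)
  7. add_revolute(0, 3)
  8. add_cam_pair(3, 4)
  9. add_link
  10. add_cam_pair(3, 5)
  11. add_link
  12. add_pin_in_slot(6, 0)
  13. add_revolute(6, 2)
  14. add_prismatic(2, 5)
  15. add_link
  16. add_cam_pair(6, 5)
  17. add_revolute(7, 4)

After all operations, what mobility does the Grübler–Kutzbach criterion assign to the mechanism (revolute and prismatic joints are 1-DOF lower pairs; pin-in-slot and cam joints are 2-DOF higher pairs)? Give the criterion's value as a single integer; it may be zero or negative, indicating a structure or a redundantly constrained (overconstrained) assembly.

M = 6

ground; <1,0,0>
#1 <2,0,0>
PS:0↔1 J2 <2,0,1>
#2 <3,0,1>
#3 <4,0,1>
#4 <5,0,1>
P:0↔2 J1 <5,1,1>
R:0↔3 J1 <5,2,1>
C:3↔4 J2 <5,2,2>
#5 <6,2,2>
C:3↔5 J2 <6,2,3>
#6 <7,2,3>
PS:6↔0 J2 <7,2,4>
R:6↔2 J1 <7,3,4>
P:2↔5 J1 <7,4,4>
#7 <8,4,4>
C:6↔5 J2 <8,4,5>
R:7↔4 J1 <8,5,5>
3×7 − 2×5 − 1×5 = 6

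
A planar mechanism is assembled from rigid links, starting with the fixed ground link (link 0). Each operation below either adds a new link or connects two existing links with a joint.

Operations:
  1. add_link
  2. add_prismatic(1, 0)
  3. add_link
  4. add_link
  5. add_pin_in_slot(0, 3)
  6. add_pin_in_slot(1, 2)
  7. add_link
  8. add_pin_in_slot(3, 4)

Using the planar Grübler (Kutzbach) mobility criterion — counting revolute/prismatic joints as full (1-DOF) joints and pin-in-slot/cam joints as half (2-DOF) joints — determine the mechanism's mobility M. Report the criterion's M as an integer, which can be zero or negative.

ground; <1,0,0>
#1 <2,0,0>
P:1↔0 J1 <2,1,0>
#2 <3,1,0>
#3 <4,1,0>
PS:0↔3 J2 <4,1,1>
PS:1↔2 J2 <4,1,2>
#4 <5,1,2>
PS:3↔4 J2 <5,1,3>
3×4 − 2×1 − 1×3 = 7

M = 7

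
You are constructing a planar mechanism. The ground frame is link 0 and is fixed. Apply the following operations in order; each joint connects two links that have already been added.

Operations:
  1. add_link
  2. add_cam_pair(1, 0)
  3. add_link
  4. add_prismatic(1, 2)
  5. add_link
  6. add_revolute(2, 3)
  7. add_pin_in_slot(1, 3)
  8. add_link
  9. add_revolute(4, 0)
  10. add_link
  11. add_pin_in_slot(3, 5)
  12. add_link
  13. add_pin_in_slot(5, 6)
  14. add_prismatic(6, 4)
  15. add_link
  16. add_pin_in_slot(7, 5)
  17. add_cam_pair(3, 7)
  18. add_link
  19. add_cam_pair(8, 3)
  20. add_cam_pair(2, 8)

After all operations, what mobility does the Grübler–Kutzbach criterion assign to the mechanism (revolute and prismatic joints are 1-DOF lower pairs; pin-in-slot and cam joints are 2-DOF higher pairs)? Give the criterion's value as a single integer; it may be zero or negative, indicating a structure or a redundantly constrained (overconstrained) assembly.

M = 8

link 0 = ground. State L|J1|J2 = 1|0|0
+link1  2|0|0
C(1,0) f=2→J2  2|0|1
+link2  3|0|1
P(1,2) f=1→J1  3|1|1
+link3  4|1|1
R(2,3) f=1→J1  4|2|1
PS(1,3) f=2→J2  4|2|2
+link4  5|2|2
R(4,0) f=1→J1  5|3|2
+link5  6|3|2
PS(3,5) f=2→J2  6|3|3
+link6  7|3|3
PS(5,6) f=2→J2  7|3|4
P(6,4) f=1→J1  7|4|4
+link7  8|4|4
PS(7,5) f=2→J2  8|4|5
C(3,7) f=2→J2  8|4|6
+link8  9|4|6
C(8,3) f=2→J2  9|4|7
C(2,8) f=2→J2  9|4|8
M = 3(9−1)−2·4−8 = 24−8−8 = 8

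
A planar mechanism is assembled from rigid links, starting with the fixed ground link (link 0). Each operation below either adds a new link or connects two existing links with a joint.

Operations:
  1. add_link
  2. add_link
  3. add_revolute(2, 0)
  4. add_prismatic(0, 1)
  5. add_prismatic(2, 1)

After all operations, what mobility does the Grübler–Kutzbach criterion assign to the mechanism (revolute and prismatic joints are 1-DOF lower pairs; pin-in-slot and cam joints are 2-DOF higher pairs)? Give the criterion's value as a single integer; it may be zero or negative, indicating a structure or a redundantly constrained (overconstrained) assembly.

M = 0

L=1 J1=0 J2=0
add link → L=2 J1=0 J2=0
add link → L=3 J1=0 J2=0
R@2,0 dof=1 J1 → L=3 J1=1 J2=0
P@0,1 dof=1 J1 → L=3 J1=2 J2=0
P@2,1 dof=1 J1 → L=3 J1=3 J2=0
M=3(L−1)−2J1−J2=3·2−2·3−0=0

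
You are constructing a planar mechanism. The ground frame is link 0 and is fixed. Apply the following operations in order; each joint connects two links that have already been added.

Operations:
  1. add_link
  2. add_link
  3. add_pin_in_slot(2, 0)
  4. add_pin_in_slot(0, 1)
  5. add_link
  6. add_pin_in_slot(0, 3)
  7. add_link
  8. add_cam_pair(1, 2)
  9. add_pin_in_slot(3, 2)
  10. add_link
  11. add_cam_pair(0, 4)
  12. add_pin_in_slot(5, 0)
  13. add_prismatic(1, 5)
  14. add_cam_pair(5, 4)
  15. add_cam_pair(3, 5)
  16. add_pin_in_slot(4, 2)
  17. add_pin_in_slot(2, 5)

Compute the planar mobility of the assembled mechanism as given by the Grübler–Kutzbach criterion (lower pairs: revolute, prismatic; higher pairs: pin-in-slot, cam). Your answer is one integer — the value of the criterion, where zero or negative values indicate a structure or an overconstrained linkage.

M = 2

L=1 J1=0 J2=0
add link → L=2 J1=0 J2=0
add link → L=3 J1=0 J2=0
PS@2,0 dof=2 J2 → L=3 J1=0 J2=1
PS@0,1 dof=2 J2 → L=3 J1=0 J2=2
add link → L=4 J1=0 J2=2
PS@0,3 dof=2 J2 → L=4 J1=0 J2=3
add link → L=5 J1=0 J2=3
C@1,2 dof=2 J2 → L=5 J1=0 J2=4
PS@3,2 dof=2 J2 → L=5 J1=0 J2=5
add link → L=6 J1=0 J2=5
C@0,4 dof=2 J2 → L=6 J1=0 J2=6
PS@5,0 dof=2 J2 → L=6 J1=0 J2=7
P@1,5 dof=1 J1 → L=6 J1=1 J2=7
C@5,4 dof=2 J2 → L=6 J1=1 J2=8
C@3,5 dof=2 J2 → L=6 J1=1 J2=9
PS@4,2 dof=2 J2 → L=6 J1=1 J2=10
PS@2,5 dof=2 J2 → L=6 J1=1 J2=11
M=3(L−1)−2J1−J2=3·5−2·1−11=2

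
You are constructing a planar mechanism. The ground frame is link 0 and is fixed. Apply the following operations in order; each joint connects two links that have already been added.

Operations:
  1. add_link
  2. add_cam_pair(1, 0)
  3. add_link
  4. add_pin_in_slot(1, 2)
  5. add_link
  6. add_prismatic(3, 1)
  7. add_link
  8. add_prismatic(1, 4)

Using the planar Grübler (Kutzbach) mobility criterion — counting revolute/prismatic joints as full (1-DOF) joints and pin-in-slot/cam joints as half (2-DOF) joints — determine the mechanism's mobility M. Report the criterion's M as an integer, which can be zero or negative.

M = 6

ground; <1,0,0>
#1 <2,0,0>
C:1↔0 J2 <2,0,1>
#2 <3,0,1>
PS:1↔2 J2 <3,0,2>
#3 <4,0,2>
P:3↔1 J1 <4,1,2>
#4 <5,1,2>
P:1↔4 J1 <5,2,2>
3×4 − 2×2 − 1×2 = 6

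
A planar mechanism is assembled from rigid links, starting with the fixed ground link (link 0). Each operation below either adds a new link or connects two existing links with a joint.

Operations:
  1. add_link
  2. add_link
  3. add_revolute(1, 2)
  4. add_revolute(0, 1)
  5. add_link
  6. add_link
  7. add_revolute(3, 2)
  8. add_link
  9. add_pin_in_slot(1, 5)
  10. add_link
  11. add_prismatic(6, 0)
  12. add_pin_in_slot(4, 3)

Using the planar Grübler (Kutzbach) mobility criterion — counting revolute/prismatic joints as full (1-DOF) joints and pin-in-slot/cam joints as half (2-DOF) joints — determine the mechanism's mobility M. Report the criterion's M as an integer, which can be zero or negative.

[1;0;0] (link 0 is ground)
L+ [2;0;0]
L+ [3;0;0]
R(1,2)∈J1 [3;1;0]
R(0,1)∈J1 [3;2;0]
L+ [4;2;0]
L+ [5;2;0]
R(3,2)∈J1 [5;3;0]
L+ [6;3;0]
PS(1,5)∈J2 [6;3;1]
L+ [7;3;1]
P(6,0)∈J1 [7;4;1]
PS(4,3)∈J2 [7;4;2]
mobility = 18 − 8 − 2 = 8

M = 8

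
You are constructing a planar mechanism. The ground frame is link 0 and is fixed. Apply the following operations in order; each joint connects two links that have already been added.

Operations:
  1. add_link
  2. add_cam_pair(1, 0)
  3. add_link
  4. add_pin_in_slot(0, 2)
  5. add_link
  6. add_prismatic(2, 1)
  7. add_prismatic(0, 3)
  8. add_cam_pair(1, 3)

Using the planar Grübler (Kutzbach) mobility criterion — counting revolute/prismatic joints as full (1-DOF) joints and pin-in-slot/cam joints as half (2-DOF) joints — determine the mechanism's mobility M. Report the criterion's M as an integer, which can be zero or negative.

link 0 = ground. State L|J1|J2 = 1|0|0
+link1  2|0|0
C(1,0) f=2→J2  2|0|1
+link2  3|0|1
PS(0,2) f=2→J2  3|0|2
+link3  4|0|2
P(2,1) f=1→J1  4|1|2
P(0,3) f=1→J1  4|2|2
C(1,3) f=2→J2  4|2|3
M = 3(4−1)−2·2−3 = 9−4−3 = 2

M = 2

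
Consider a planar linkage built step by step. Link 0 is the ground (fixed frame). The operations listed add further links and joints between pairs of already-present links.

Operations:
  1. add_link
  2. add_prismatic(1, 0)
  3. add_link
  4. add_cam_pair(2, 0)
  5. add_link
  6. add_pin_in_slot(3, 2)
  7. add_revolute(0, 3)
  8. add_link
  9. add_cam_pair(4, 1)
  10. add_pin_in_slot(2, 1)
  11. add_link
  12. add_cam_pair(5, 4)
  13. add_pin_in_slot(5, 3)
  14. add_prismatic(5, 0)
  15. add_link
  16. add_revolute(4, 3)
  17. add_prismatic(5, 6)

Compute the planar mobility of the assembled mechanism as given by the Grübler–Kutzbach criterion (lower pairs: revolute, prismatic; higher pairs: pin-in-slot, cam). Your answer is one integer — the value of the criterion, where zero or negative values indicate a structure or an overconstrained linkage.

(L,J1,J2)=(1,0,0); link0 fixed
link1: (2,0,0)
P 1-0 [J1]: (2,1,0)
link2: (3,1,0)
C 2-0 [J2]: (3,1,1)
link3: (4,1,1)
PS 3-2 [J2]: (4,1,2)
R 0-3 [J1]: (4,2,2)
link4: (5,2,2)
C 4-1 [J2]: (5,2,3)
PS 2-1 [J2]: (5,2,4)
link5: (6,2,4)
C 5-4 [J2]: (6,2,5)
PS 5-3 [J2]: (6,2,6)
P 5-0 [J1]: (6,3,6)
link6: (7,3,6)
R 4-3 [J1]: (7,4,6)
P 5-6 [J1]: (7,5,6)
Grübler: 3·6 − 2·5 − 6 = 2

M = 2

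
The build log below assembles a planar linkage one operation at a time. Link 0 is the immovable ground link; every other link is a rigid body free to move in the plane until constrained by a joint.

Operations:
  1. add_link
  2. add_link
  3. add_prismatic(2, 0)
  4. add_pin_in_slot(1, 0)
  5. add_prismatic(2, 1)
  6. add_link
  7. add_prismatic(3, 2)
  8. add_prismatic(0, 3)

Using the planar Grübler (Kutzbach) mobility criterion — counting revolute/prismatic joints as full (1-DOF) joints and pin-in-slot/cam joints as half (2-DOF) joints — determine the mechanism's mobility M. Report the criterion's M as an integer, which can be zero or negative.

link 0 = ground. State L|J1|J2 = 1|0|0
+link1  2|0|0
+link2  3|0|0
P(2,0) f=1→J1  3|1|0
PS(1,0) f=2→J2  3|1|1
P(2,1) f=1→J1  3|2|1
+link3  4|2|1
P(3,2) f=1→J1  4|3|1
P(0,3) f=1→J1  4|4|1
M = 3(4−1)−2·4−1 = 9−8−1 = 0

M = 0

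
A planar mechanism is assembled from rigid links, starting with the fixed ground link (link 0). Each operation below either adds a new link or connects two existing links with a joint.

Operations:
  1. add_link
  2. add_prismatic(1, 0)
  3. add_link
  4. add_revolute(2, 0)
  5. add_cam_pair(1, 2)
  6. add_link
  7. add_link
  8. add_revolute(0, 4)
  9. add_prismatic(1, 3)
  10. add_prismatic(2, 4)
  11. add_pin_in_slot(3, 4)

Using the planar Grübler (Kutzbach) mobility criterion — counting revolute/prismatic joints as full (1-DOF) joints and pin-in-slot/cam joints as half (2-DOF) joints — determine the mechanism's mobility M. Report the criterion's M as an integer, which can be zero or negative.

M = 0

link 0 = ground. State L|J1|J2 = 1|0|0
+link1  2|0|0
P(1,0) f=1→J1  2|1|0
+link2  3|1|0
R(2,0) f=1→J1  3|2|0
C(1,2) f=2→J2  3|2|1
+link3  4|2|1
+link4  5|2|1
R(0,4) f=1→J1  5|3|1
P(1,3) f=1→J1  5|4|1
P(2,4) f=1→J1  5|5|1
PS(3,4) f=2→J2  5|5|2
M = 3(5−1)−2·5−2 = 12−10−2 = 0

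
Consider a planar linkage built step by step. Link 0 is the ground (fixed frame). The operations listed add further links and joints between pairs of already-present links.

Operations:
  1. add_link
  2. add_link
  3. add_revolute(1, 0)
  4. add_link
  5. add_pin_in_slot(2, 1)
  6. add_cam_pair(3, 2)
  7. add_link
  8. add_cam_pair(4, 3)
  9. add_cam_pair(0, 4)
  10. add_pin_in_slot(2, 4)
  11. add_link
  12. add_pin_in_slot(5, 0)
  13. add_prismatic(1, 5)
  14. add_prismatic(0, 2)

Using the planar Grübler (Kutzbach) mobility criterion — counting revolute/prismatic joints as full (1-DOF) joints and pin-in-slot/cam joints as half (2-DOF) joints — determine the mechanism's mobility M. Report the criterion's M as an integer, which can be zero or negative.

L=1 J1=0 J2=0
add link → L=2 J1=0 J2=0
add link → L=3 J1=0 J2=0
R@1,0 dof=1 J1 → L=3 J1=1 J2=0
add link → L=4 J1=1 J2=0
PS@2,1 dof=2 J2 → L=4 J1=1 J2=1
C@3,2 dof=2 J2 → L=4 J1=1 J2=2
add link → L=5 J1=1 J2=2
C@4,3 dof=2 J2 → L=5 J1=1 J2=3
C@0,4 dof=2 J2 → L=5 J1=1 J2=4
PS@2,4 dof=2 J2 → L=5 J1=1 J2=5
add link → L=6 J1=1 J2=5
PS@5,0 dof=2 J2 → L=6 J1=1 J2=6
P@1,5 dof=1 J1 → L=6 J1=2 J2=6
P@0,2 dof=1 J1 → L=6 J1=3 J2=6
M=3(L−1)−2J1−J2=3·5−2·3−6=3

M = 3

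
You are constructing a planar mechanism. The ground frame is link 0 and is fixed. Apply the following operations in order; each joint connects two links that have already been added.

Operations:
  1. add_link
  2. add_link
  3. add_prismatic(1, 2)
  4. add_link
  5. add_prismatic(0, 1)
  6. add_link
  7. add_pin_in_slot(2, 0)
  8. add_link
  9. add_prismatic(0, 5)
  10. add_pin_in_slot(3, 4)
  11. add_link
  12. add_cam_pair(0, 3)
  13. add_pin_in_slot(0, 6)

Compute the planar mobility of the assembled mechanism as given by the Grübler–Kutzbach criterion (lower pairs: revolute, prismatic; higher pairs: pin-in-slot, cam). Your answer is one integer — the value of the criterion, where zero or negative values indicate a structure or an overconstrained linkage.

M = 8

ground; <1,0,0>
#1 <2,0,0>
#2 <3,0,0>
P:1↔2 J1 <3,1,0>
#3 <4,1,0>
P:0↔1 J1 <4,2,0>
#4 <5,2,0>
PS:2↔0 J2 <5,2,1>
#5 <6,2,1>
P:0↔5 J1 <6,3,1>
PS:3↔4 J2 <6,3,2>
#6 <7,3,2>
C:0↔3 J2 <7,3,3>
PS:0↔6 J2 <7,3,4>
3×6 − 2×3 − 1×4 = 8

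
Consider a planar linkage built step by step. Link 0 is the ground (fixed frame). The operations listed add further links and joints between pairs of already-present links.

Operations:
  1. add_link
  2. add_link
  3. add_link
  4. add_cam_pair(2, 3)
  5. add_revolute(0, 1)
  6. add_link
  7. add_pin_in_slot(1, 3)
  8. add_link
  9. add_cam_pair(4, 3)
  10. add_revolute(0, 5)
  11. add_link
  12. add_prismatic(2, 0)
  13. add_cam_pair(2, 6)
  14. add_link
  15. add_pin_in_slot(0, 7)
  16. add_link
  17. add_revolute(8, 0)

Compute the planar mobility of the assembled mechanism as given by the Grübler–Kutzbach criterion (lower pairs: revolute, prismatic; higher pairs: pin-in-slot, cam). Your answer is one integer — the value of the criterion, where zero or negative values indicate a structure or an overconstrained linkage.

M = 11

[1;0;0] (link 0 is ground)
L+ [2;0;0]
L+ [3;0;0]
L+ [4;0;0]
C(2,3)∈J2 [4;0;1]
R(0,1)∈J1 [4;1;1]
L+ [5;1;1]
PS(1,3)∈J2 [5;1;2]
L+ [6;1;2]
C(4,3)∈J2 [6;1;3]
R(0,5)∈J1 [6;2;3]
L+ [7;2;3]
P(2,0)∈J1 [7;3;3]
C(2,6)∈J2 [7;3;4]
L+ [8;3;4]
PS(0,7)∈J2 [8;3;5]
L+ [9;3;5]
R(8,0)∈J1 [9;4;5]
mobility = 24 − 8 − 5 = 11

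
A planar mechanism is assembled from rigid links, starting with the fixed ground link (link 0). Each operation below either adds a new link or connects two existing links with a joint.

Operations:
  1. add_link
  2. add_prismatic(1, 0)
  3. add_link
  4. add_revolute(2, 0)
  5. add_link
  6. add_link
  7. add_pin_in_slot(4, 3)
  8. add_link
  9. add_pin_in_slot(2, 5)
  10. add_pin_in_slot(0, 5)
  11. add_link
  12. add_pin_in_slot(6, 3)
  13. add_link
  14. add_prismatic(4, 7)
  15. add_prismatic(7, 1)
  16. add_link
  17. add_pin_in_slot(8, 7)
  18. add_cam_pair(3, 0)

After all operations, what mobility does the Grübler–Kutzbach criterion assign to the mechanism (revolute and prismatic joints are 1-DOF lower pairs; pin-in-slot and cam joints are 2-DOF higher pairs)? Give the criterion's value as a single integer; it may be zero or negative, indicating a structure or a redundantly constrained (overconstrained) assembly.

[1;0;0] (link 0 is ground)
L+ [2;0;0]
P(1,0)∈J1 [2;1;0]
L+ [3;1;0]
R(2,0)∈J1 [3;2;0]
L+ [4;2;0]
L+ [5;2;0]
PS(4,3)∈J2 [5;2;1]
L+ [6;2;1]
PS(2,5)∈J2 [6;2;2]
PS(0,5)∈J2 [6;2;3]
L+ [7;2;3]
PS(6,3)∈J2 [7;2;4]
L+ [8;2;4]
P(4,7)∈J1 [8;3;4]
P(7,1)∈J1 [8;4;4]
L+ [9;4;4]
PS(8,7)∈J2 [9;4;5]
C(3,0)∈J2 [9;4;6]
mobility = 24 − 8 − 6 = 10

M = 10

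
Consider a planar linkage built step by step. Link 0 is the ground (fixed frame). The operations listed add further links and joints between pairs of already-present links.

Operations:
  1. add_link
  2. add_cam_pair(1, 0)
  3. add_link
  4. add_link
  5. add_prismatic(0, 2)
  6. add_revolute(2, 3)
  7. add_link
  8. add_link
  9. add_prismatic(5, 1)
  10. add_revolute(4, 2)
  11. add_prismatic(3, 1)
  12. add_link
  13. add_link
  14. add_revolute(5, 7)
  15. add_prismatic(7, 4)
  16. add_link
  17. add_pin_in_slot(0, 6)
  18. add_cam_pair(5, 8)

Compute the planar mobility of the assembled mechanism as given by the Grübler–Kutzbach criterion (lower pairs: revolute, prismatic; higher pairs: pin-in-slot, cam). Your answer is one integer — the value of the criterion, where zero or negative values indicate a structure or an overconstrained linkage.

[1;0;0] (link 0 is ground)
L+ [2;0;0]
C(1,0)∈J2 [2;0;1]
L+ [3;0;1]
L+ [4;0;1]
P(0,2)∈J1 [4;1;1]
R(2,3)∈J1 [4;2;1]
L+ [5;2;1]
L+ [6;2;1]
P(5,1)∈J1 [6;3;1]
R(4,2)∈J1 [6;4;1]
P(3,1)∈J1 [6;5;1]
L+ [7;5;1]
L+ [8;5;1]
R(5,7)∈J1 [8;6;1]
P(7,4)∈J1 [8;7;1]
L+ [9;7;1]
PS(0,6)∈J2 [9;7;2]
C(5,8)∈J2 [9;7;3]
mobility = 24 − 14 − 3 = 7

M = 7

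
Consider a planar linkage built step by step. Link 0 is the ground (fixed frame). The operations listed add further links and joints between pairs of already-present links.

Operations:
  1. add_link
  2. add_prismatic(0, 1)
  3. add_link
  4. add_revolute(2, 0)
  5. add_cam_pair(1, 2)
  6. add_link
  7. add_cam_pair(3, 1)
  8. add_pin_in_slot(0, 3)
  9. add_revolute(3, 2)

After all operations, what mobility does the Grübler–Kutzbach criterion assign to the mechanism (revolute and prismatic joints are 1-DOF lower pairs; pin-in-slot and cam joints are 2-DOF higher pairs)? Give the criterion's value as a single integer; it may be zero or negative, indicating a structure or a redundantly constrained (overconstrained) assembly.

[1;0;0] (link 0 is ground)
L+ [2;0;0]
P(0,1)∈J1 [2;1;0]
L+ [3;1;0]
R(2,0)∈J1 [3;2;0]
C(1,2)∈J2 [3;2;1]
L+ [4;2;1]
C(3,1)∈J2 [4;2;2]
PS(0,3)∈J2 [4;2;3]
R(3,2)∈J1 [4;3;3]
mobility = 9 − 6 − 3 = 0

M = 0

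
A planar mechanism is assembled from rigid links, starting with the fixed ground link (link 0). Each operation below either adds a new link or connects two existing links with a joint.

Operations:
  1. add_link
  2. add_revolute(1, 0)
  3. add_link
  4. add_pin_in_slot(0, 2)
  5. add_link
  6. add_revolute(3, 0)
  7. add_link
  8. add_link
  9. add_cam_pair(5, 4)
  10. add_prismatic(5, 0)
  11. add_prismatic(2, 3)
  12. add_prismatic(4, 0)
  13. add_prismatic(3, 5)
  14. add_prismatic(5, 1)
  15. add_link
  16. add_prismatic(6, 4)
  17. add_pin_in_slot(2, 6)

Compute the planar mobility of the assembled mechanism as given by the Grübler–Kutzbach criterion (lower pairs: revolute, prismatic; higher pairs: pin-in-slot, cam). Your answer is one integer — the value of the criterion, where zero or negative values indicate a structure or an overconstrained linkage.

L=1 J1=0 J2=0
add link → L=2 J1=0 J2=0
R@1,0 dof=1 J1 → L=2 J1=1 J2=0
add link → L=3 J1=1 J2=0
PS@0,2 dof=2 J2 → L=3 J1=1 J2=1
add link → L=4 J1=1 J2=1
R@3,0 dof=1 J1 → L=4 J1=2 J2=1
add link → L=5 J1=2 J2=1
add link → L=6 J1=2 J2=1
C@5,4 dof=2 J2 → L=6 J1=2 J2=2
P@5,0 dof=1 J1 → L=6 J1=3 J2=2
P@2,3 dof=1 J1 → L=6 J1=4 J2=2
P@4,0 dof=1 J1 → L=6 J1=5 J2=2
P@3,5 dof=1 J1 → L=6 J1=6 J2=2
P@5,1 dof=1 J1 → L=6 J1=7 J2=2
add link → L=7 J1=7 J2=2
P@6,4 dof=1 J1 → L=7 J1=8 J2=2
PS@2,6 dof=2 J2 → L=7 J1=8 J2=3
M=3(L−1)−2J1−J2=3·6−2·8−3=-1

M = -1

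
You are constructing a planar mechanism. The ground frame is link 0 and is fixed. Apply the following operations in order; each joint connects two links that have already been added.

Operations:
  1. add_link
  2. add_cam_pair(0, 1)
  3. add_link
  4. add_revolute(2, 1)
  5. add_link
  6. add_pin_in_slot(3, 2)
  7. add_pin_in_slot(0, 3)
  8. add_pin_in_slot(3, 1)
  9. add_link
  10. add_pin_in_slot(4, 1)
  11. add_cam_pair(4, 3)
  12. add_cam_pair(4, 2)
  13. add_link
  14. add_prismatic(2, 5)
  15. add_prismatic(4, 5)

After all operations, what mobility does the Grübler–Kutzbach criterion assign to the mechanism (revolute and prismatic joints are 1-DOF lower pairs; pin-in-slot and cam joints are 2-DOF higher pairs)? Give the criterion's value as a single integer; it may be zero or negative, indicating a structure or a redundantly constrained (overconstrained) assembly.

[1;0;0] (link 0 is ground)
L+ [2;0;0]
C(0,1)∈J2 [2;0;1]
L+ [3;0;1]
R(2,1)∈J1 [3;1;1]
L+ [4;1;1]
PS(3,2)∈J2 [4;1;2]
PS(0,3)∈J2 [4;1;3]
PS(3,1)∈J2 [4;1;4]
L+ [5;1;4]
PS(4,1)∈J2 [5;1;5]
C(4,3)∈J2 [5;1;6]
C(4,2)∈J2 [5;1;7]
L+ [6;1;7]
P(2,5)∈J1 [6;2;7]
P(4,5)∈J1 [6;3;7]
mobility = 15 − 6 − 7 = 2

M = 2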